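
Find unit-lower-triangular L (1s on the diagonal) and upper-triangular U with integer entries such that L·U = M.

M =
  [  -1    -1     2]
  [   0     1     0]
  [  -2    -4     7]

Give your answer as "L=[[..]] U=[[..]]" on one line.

  R1 -= 0·R0 → [0,1,0]
  R2 -= 2·R0 → [0,-2,3]
  R2 -= -2·R1 → [0,0,3]

L=[[1,0,0],[0,1,0],[2,-2,1]] U=[[-1,-1,2],[0,1,0],[0,0,3]]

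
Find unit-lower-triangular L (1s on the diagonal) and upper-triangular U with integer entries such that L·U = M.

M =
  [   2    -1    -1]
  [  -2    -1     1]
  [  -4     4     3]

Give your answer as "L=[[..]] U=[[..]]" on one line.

L=[[1,0,0],[-1,1,0],[-2,-1,1]] U=[[2,-1,-1],[0,-2,0],[0,0,1]]

  row1 -= -1·row0 → [0,-2,0]
  row2 -= -2·row0 → [0,2,1]
  row2 -= -1·row1 → [0,0,1]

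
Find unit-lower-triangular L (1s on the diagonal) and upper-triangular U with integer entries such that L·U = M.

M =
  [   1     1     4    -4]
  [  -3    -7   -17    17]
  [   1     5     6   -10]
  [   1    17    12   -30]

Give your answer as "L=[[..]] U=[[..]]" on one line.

L=[[1,0,0,0],[-3,1,0,0],[1,-1,1,0],[1,-4,4,1]] U=[[1,1,4,-4],[0,-4,-5,5],[0,0,-3,-1],[0,0,0,-2]]

  r1 -= -3·r0 → [0,-4,-5,5]
  r2 -= 1·r0 → [0,4,2,-6]
  r3 -= 1·r0 → [0,16,8,-26]
  r2 -= -1·r1 → [0,0,-3,-1]
  r3 -= -4·r1 → [0,0,-12,-6]
  r3 -= 4·r2 → [0,0,0,-2]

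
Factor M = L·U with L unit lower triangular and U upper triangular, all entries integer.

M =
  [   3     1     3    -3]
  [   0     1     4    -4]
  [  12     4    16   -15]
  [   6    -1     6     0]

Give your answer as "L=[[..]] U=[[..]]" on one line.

  R1 -= 0·R0 → [0,1,4,-4]
  R2 -= 4·R0 → [0,0,4,-3]
  R3 -= 2·R0 → [0,-3,0,6]
  R2 -= 0·R1 → [0,0,4,-3]
  R3 -= -3·R1 → [0,0,12,-6]
  R3 -= 3·R2 → [0,0,0,3]

L=[[1,0,0,0],[0,1,0,0],[4,0,1,0],[2,-3,3,1]] U=[[3,1,3,-3],[0,1,4,-4],[0,0,4,-3],[0,0,0,3]]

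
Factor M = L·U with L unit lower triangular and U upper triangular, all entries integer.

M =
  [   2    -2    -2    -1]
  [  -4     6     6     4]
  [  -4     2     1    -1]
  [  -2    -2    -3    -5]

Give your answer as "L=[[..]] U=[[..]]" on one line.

L=[[1,0,0,0],[-2,1,0,0],[-2,-1,1,0],[-1,-2,1,1]] U=[[2,-2,-2,-1],[0,2,2,2],[0,0,-1,-1],[0,0,0,-1]]

  R1 -= -2·R0 → [0,2,2,2]
  R2 -= -2·R0 → [0,-2,-3,-3]
  R3 -= -1·R0 → [0,-4,-5,-6]
  R2 -= -1·R1 → [0,0,-1,-1]
  R3 -= -2·R1 → [0,0,-1,-2]
  R3 -= 1·R2 → [0,0,0,-1]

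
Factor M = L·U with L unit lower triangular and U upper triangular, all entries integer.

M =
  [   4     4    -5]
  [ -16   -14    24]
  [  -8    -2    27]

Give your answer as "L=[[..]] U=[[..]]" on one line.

  row1 -= -4·row0 → [0,2,4]
  row2 -= -2·row0 → [0,6,17]
  row2 -= 3·row1 → [0,0,5]

L=[[1,0,0],[-4,1,0],[-2,3,1]] U=[[4,4,-5],[0,2,4],[0,0,5]]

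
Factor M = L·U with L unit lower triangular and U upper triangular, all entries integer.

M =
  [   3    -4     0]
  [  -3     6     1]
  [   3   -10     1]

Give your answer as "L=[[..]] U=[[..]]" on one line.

L=[[1,0,0],[-1,1,0],[1,-3,1]] U=[[3,-4,0],[0,2,1],[0,0,4]]

  R1 -= -1·R0 → [0,2,1]
  R2 -= 1·R0 → [0,-6,1]
  R2 -= -3·R1 → [0,0,4]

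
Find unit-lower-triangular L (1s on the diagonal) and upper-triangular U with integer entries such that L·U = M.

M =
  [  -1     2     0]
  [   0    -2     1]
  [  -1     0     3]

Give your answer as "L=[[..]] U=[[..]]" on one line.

L=[[1,0,0],[0,1,0],[1,1,1]] U=[[-1,2,0],[0,-2,1],[0,0,2]]

  R1 -= 0·R0 → [0,-2,1]
  R2 -= 1·R0 → [0,-2,3]
  R2 -= 1·R1 → [0,0,2]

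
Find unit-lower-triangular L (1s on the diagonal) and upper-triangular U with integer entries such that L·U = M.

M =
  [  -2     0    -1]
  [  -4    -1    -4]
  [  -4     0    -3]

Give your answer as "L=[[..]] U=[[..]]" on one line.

  R1 -= 2·R0 → [0,-1,-2]
  R2 -= 2·R0 → [0,0,-1]
  R2 -= 0·R1 → [0,0,-1]

L=[[1,0,0],[2,1,0],[2,0,1]] U=[[-2,0,-1],[0,-1,-2],[0,0,-1]]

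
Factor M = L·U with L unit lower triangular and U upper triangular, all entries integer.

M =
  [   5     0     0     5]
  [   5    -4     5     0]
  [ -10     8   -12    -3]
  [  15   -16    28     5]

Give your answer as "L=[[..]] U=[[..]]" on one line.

  row1 -= 1·row0 → [0,-4,5,-5]
  row2 -= -2·row0 → [0,8,-12,7]
  row3 -= 3·row0 → [0,-16,28,-10]
  row2 -= -2·row1 → [0,0,-2,-3]
  row3 -= 4·row1 → [0,0,8,10]
  row3 -= -4·row2 → [0,0,0,-2]

L=[[1,0,0,0],[1,1,0,0],[-2,-2,1,0],[3,4,-4,1]] U=[[5,0,0,5],[0,-4,5,-5],[0,0,-2,-3],[0,0,0,-2]]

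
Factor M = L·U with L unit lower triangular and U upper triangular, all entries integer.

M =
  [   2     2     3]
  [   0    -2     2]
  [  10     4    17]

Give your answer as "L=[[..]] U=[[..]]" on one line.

  R1 -= 0·R0 → [0,-2,2]
  R2 -= 5·R0 → [0,-6,2]
  R2 -= 3·R1 → [0,0,-4]

L=[[1,0,0],[0,1,0],[5,3,1]] U=[[2,2,3],[0,-2,2],[0,0,-4]]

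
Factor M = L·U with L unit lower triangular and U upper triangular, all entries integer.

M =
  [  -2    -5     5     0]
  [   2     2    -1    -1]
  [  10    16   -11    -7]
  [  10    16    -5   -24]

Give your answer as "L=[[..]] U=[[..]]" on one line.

  R1 -= -1·R0 → [0,-3,4,-1]
  R2 -= -5·R0 → [0,-9,14,-7]
  R3 -= -5·R0 → [0,-9,20,-24]
  R2 -= 3·R1 → [0,0,2,-4]
  R3 -= 3·R1 → [0,0,8,-21]
  R3 -= 4·R2 → [0,0,0,-5]

L=[[1,0,0,0],[-1,1,0,0],[-5,3,1,0],[-5,3,4,1]] U=[[-2,-5,5,0],[0,-3,4,-1],[0,0,2,-4],[0,0,0,-5]]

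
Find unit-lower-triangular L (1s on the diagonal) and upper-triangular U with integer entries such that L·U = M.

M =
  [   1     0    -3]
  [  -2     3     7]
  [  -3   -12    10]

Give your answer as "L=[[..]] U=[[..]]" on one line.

  R1 -= -2·R0 → [0,3,1]
  R2 -= -3·R0 → [0,-12,1]
  R2 -= -4·R1 → [0,0,5]

L=[[1,0,0],[-2,1,0],[-3,-4,1]] U=[[1,0,-3],[0,3,1],[0,0,5]]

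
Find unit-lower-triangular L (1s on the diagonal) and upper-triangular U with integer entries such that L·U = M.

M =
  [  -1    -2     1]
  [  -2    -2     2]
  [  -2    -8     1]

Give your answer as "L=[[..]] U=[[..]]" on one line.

  R1 -= 2·R0 → [0,2,0]
  R2 -= 2·R0 → [0,-4,-1]
  R2 -= -2·R1 → [0,0,-1]

L=[[1,0,0],[2,1,0],[2,-2,1]] U=[[-1,-2,1],[0,2,0],[0,0,-1]]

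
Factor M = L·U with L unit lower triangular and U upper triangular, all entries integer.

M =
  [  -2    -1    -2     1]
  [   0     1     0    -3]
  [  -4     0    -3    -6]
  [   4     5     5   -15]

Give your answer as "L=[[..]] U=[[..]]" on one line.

  r1 -= 0·r0 → [0,1,0,-3]
  r2 -= 2·r0 → [0,2,1,-8]
  r3 -= -2·r0 → [0,3,1,-13]
  r2 -= 2·r1 → [0,0,1,-2]
  r3 -= 3·r1 → [0,0,1,-4]
  r3 -= 1·r2 → [0,0,0,-2]

L=[[1,0,0,0],[0,1,0,0],[2,2,1,0],[-2,3,1,1]] U=[[-2,-1,-2,1],[0,1,0,-3],[0,0,1,-2],[0,0,0,-2]]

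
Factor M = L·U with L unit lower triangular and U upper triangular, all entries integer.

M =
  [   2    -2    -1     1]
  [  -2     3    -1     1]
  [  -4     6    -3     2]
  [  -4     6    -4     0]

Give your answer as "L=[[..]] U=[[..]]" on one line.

  R1 -= -1·R0 → [0,1,-2,2]
  R2 -= -2·R0 → [0,2,-5,4]
  R3 -= -2·R0 → [0,2,-6,2]
  R2 -= 2·R1 → [0,0,-1,0]
  R3 -= 2·R1 → [0,0,-2,-2]
  R3 -= 2·R2 → [0,0,0,-2]

L=[[1,0,0,0],[-1,1,0,0],[-2,2,1,0],[-2,2,2,1]] U=[[2,-2,-1,1],[0,1,-2,2],[0,0,-1,0],[0,0,0,-2]]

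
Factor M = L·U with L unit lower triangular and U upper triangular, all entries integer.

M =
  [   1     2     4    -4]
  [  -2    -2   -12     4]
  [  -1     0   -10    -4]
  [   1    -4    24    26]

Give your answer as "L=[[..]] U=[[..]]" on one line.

L=[[1,0,0,0],[-2,1,0,0],[-1,1,1,0],[1,-3,-4,1]] U=[[1,2,4,-4],[0,2,-4,-4],[0,0,-2,-4],[0,0,0,2]]

  R1 -= -2·R0 → [0,2,-4,-4]
  R2 -= -1·R0 → [0,2,-6,-8]
  R3 -= 1·R0 → [0,-6,20,30]
  R2 -= 1·R1 → [0,0,-2,-4]
  R3 -= -3·R1 → [0,0,8,18]
  R3 -= -4·R2 → [0,0,0,2]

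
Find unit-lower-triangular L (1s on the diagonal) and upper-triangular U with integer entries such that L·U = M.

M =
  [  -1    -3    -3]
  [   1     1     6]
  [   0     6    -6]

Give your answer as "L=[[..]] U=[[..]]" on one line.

L=[[1,0,0],[-1,1,0],[0,-3,1]] U=[[-1,-3,-3],[0,-2,3],[0,0,3]]

  row1 -= -1·row0 → [0,-2,3]
  row2 -= 0·row0 → [0,6,-6]
  row2 -= -3·row1 → [0,0,3]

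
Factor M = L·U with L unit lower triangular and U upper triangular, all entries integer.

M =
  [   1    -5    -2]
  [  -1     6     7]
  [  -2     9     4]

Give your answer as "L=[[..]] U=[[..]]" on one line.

  R1 -= -1·R0 → [0,1,5]
  R2 -= -2·R0 → [0,-1,0]
  R2 -= -1·R1 → [0,0,5]

L=[[1,0,0],[-1,1,0],[-2,-1,1]] U=[[1,-5,-2],[0,1,5],[0,0,5]]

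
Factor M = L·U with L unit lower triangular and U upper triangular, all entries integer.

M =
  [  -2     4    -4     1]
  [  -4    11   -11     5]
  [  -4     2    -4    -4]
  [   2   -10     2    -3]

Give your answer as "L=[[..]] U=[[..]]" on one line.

  R1 -= 2·R0 → [0,3,-3,3]
  R2 -= 2·R0 → [0,-6,4,-6]
  R3 -= -1·R0 → [0,-6,-2,-2]
  R2 -= -2·R1 → [0,0,-2,0]
  R3 -= -2·R1 → [0,0,-8,4]
  R3 -= 4·R2 → [0,0,0,4]

L=[[1,0,0,0],[2,1,0,0],[2,-2,1,0],[-1,-2,4,1]] U=[[-2,4,-4,1],[0,3,-3,3],[0,0,-2,0],[0,0,0,4]]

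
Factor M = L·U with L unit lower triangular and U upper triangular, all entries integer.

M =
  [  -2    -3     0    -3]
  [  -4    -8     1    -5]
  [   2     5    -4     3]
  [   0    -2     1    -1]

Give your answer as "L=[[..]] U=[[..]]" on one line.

L=[[1,0,0,0],[2,1,0,0],[-1,-1,1,0],[0,1,0,1]] U=[[-2,-3,0,-3],[0,-2,1,1],[0,0,-3,1],[0,0,0,-2]]

  R1 -= 2·R0 → [0,-2,1,1]
  R2 -= -1·R0 → [0,2,-4,0]
  R3 -= 0·R0 → [0,-2,1,-1]
  R2 -= -1·R1 → [0,0,-3,1]
  R3 -= 1·R1 → [0,0,0,-2]
  R3 -= 0·R2 → [0,0,0,-2]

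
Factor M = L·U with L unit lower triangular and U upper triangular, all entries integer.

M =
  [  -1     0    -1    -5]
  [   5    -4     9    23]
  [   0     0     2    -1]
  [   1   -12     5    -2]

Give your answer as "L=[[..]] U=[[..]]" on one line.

L=[[1,0,0,0],[-5,1,0,0],[0,0,1,0],[-1,3,-4,1]] U=[[-1,0,-1,-5],[0,-4,4,-2],[0,0,2,-1],[0,0,0,-5]]

  row1 -= -5·row0 → [0,-4,4,-2]
  row2 -= 0·row0 → [0,0,2,-1]
  row3 -= -1·row0 → [0,-12,4,-7]
  row2 -= 0·row1 → [0,0,2,-1]
  row3 -= 3·row1 → [0,0,-8,-1]
  row3 -= -4·row2 → [0,0,0,-5]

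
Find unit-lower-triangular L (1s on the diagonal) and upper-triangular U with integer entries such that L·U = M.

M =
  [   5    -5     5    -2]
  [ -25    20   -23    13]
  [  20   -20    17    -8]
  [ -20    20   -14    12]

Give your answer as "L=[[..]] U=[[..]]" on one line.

  row1 -= -5·row0 → [0,-5,2,3]
  row2 -= 4·row0 → [0,0,-3,0]
  row3 -= -4·row0 → [0,0,6,4]
  row2 -= 0·row1 → [0,0,-3,0]
  row3 -= 0·row1 → [0,0,6,4]
  row3 -= -2·row2 → [0,0,0,4]

L=[[1,0,0,0],[-5,1,0,0],[4,0,1,0],[-4,0,-2,1]] U=[[5,-5,5,-2],[0,-5,2,3],[0,0,-3,0],[0,0,0,4]]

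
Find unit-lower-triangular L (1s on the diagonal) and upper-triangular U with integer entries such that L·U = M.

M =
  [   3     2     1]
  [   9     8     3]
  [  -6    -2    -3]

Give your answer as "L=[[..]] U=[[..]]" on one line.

L=[[1,0,0],[3,1,0],[-2,1,1]] U=[[3,2,1],[0,2,0],[0,0,-1]]

  r1 -= 3·r0 → [0,2,0]
  r2 -= -2·r0 → [0,2,-1]
  r2 -= 1·r1 → [0,0,-1]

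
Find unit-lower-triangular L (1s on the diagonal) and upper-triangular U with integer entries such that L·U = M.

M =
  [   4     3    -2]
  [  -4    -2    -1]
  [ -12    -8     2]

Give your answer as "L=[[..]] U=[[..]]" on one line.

L=[[1,0,0],[-1,1,0],[-3,1,1]] U=[[4,3,-2],[0,1,-3],[0,0,-1]]

  R1 -= -1·R0 → [0,1,-3]
  R2 -= -3·R0 → [0,1,-4]
  R2 -= 1·R1 → [0,0,-1]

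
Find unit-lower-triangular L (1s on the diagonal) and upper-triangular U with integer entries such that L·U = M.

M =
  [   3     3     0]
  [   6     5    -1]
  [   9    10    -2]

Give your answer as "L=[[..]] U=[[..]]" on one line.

  r1 -= 2·r0 → [0,-1,-1]
  r2 -= 3·r0 → [0,1,-2]
  r2 -= -1·r1 → [0,0,-3]

L=[[1,0,0],[2,1,0],[3,-1,1]] U=[[3,3,0],[0,-1,-1],[0,0,-3]]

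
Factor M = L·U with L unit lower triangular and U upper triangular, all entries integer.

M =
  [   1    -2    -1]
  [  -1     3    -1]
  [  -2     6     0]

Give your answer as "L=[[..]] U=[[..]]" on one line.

L=[[1,0,0],[-1,1,0],[-2,2,1]] U=[[1,-2,-1],[0,1,-2],[0,0,2]]

  r1 -= -1·r0 → [0,1,-2]
  r2 -= -2·r0 → [0,2,-2]
  r2 -= 2·r1 → [0,0,2]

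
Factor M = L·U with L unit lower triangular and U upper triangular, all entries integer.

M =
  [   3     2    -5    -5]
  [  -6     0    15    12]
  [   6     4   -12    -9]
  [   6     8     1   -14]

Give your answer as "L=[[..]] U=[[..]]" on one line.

  r1 -= -2·r0 → [0,4,5,2]
  r2 -= 2·r0 → [0,0,-2,1]
  r3 -= 2·r0 → [0,4,11,-4]
  r2 -= 0·r1 → [0,0,-2,1]
  r3 -= 1·r1 → [0,0,6,-6]
  r3 -= -3·r2 → [0,0,0,-3]

L=[[1,0,0,0],[-2,1,0,0],[2,0,1,0],[2,1,-3,1]] U=[[3,2,-5,-5],[0,4,5,2],[0,0,-2,1],[0,0,0,-3]]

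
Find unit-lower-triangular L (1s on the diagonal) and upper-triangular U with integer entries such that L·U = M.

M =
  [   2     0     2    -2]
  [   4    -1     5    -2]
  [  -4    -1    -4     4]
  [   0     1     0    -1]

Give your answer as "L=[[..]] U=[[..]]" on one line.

L=[[1,0,0,0],[2,1,0,0],[-2,1,1,0],[0,-1,-1,1]] U=[[2,0,2,-2],[0,-1,1,2],[0,0,-1,-2],[0,0,0,-1]]

  row1 -= 2·row0 → [0,-1,1,2]
  row2 -= -2·row0 → [0,-1,0,0]
  row3 -= 0·row0 → [0,1,0,-1]
  row2 -= 1·row1 → [0,0,-1,-2]
  row3 -= -1·row1 → [0,0,1,1]
  row3 -= -1·row2 → [0,0,0,-1]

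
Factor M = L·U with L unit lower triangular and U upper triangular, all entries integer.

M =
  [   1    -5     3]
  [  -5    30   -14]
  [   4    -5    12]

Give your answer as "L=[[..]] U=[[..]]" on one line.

L=[[1,0,0],[-5,1,0],[4,3,1]] U=[[1,-5,3],[0,5,1],[0,0,-3]]

  r1 -= -5·r0 → [0,5,1]
  r2 -= 4·r0 → [0,15,0]
  r2 -= 3·r1 → [0,0,-3]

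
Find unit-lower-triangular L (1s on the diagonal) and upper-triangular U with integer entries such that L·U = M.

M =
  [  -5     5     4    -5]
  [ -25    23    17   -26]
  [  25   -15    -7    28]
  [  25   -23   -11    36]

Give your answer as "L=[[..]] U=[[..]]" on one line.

L=[[1,0,0,0],[5,1,0,0],[-5,-5,1,0],[-5,-1,-3,1]] U=[[-5,5,4,-5],[0,-2,-3,-1],[0,0,-2,-2],[0,0,0,4]]

  R1 -= 5·R0 → [0,-2,-3,-1]
  R2 -= -5·R0 → [0,10,13,3]
  R3 -= -5·R0 → [0,2,9,11]
  R2 -= -5·R1 → [0,0,-2,-2]
  R3 -= -1·R1 → [0,0,6,10]
  R3 -= -3·R2 → [0,0,0,4]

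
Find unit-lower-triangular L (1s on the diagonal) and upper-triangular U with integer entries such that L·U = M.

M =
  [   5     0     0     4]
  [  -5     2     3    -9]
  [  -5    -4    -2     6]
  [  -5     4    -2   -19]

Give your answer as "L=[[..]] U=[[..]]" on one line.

L=[[1,0,0,0],[-1,1,0,0],[-1,-2,1,0],[-1,2,-2,1]] U=[[5,0,0,4],[0,2,3,-5],[0,0,4,0],[0,0,0,-5]]

  R1 -= -1·R0 → [0,2,3,-5]
  R2 -= -1·R0 → [0,-4,-2,10]
  R3 -= -1·R0 → [0,4,-2,-15]
  R2 -= -2·R1 → [0,0,4,0]
  R3 -= 2·R1 → [0,0,-8,-5]
  R3 -= -2·R2 → [0,0,0,-5]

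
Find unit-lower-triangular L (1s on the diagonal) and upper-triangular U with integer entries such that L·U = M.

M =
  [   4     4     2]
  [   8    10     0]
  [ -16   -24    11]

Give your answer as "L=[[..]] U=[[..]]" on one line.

L=[[1,0,0],[2,1,0],[-4,-4,1]] U=[[4,4,2],[0,2,-4],[0,0,3]]

  R1 -= 2·R0 → [0,2,-4]
  R2 -= -4·R0 → [0,-8,19]
  R2 -= -4·R1 → [0,0,3]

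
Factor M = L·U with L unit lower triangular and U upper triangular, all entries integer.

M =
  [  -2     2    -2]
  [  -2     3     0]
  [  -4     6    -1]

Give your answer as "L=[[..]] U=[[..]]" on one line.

L=[[1,0,0],[1,1,0],[2,2,1]] U=[[-2,2,-2],[0,1,2],[0,0,-1]]

  R1 -= 1·R0 → [0,1,2]
  R2 -= 2·R0 → [0,2,3]
  R2 -= 2·R1 → [0,0,-1]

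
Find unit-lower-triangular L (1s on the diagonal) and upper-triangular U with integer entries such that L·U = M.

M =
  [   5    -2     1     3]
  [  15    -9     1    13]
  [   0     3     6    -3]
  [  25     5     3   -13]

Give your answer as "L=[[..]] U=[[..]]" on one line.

L=[[1,0,0,0],[3,1,0,0],[0,-1,1,0],[5,-5,-3,1]] U=[[5,-2,1,3],[0,-3,-2,4],[0,0,4,1],[0,0,0,-5]]

  row1 -= 3·row0 → [0,-3,-2,4]
  row2 -= 0·row0 → [0,3,6,-3]
  row3 -= 5·row0 → [0,15,-2,-28]
  row2 -= -1·row1 → [0,0,4,1]
  row3 -= -5·row1 → [0,0,-12,-8]
  row3 -= -3·row2 → [0,0,0,-5]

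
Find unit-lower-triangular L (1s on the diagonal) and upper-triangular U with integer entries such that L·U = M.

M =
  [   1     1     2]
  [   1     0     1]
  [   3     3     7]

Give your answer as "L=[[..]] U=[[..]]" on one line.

  R1 -= 1·R0 → [0,-1,-1]
  R2 -= 3·R0 → [0,0,1]
  R2 -= 0·R1 → [0,0,1]

L=[[1,0,0],[1,1,0],[3,0,1]] U=[[1,1,2],[0,-1,-1],[0,0,1]]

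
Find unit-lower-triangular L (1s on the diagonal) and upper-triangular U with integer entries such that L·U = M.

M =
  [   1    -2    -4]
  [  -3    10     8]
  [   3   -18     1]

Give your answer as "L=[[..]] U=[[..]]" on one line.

L=[[1,0,0],[-3,1,0],[3,-3,1]] U=[[1,-2,-4],[0,4,-4],[0,0,1]]

  row1 -= -3·row0 → [0,4,-4]
  row2 -= 3·row0 → [0,-12,13]
  row2 -= -3·row1 → [0,0,1]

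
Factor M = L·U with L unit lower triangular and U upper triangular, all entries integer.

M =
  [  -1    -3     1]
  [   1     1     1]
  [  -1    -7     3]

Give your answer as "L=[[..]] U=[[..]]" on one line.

L=[[1,0,0],[-1,1,0],[1,2,1]] U=[[-1,-3,1],[0,-2,2],[0,0,-2]]

  R1 -= -1·R0 → [0,-2,2]
  R2 -= 1·R0 → [0,-4,2]
  R2 -= 2·R1 → [0,0,-2]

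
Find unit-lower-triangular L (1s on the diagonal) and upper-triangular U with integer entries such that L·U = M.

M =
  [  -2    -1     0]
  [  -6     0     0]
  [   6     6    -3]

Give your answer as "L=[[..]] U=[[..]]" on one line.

L=[[1,0,0],[3,1,0],[-3,1,1]] U=[[-2,-1,0],[0,3,0],[0,0,-3]]

  R1 -= 3·R0 → [0,3,0]
  R2 -= -3·R0 → [0,3,-3]
  R2 -= 1·R1 → [0,0,-3]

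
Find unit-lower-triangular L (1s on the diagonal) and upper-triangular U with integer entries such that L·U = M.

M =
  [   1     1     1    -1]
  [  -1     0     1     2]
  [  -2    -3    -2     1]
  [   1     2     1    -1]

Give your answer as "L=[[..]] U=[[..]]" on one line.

  r1 -= -1·r0 → [0,1,2,1]
  r2 -= -2·r0 → [0,-1,0,-1]
  r3 -= 1·r0 → [0,1,0,0]
  r2 -= -1·r1 → [0,0,2,0]
  r3 -= 1·r1 → [0,0,-2,-1]
  r3 -= -1·r2 → [0,0,0,-1]

L=[[1,0,0,0],[-1,1,0,0],[-2,-1,1,0],[1,1,-1,1]] U=[[1,1,1,-1],[0,1,2,1],[0,0,2,0],[0,0,0,-1]]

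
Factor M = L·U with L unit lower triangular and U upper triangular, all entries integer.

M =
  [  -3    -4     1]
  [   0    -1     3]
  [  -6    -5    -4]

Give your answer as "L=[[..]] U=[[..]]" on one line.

L=[[1,0,0],[0,1,0],[2,-3,1]] U=[[-3,-4,1],[0,-1,3],[0,0,3]]

  R1 -= 0·R0 → [0,-1,3]
  R2 -= 2·R0 → [0,3,-6]
  R2 -= -3·R1 → [0,0,3]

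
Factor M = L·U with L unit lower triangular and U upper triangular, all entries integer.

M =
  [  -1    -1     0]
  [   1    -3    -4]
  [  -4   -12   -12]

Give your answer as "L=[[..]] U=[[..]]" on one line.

L=[[1,0,0],[-1,1,0],[4,2,1]] U=[[-1,-1,0],[0,-4,-4],[0,0,-4]]

  r1 -= -1·r0 → [0,-4,-4]
  r2 -= 4·r0 → [0,-8,-12]
  r2 -= 2·r1 → [0,0,-4]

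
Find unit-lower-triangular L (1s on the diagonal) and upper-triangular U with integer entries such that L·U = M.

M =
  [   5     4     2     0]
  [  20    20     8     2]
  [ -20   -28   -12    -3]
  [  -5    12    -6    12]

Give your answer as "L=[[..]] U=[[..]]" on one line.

  R1 -= 4·R0 → [0,4,0,2]
  R2 -= -4·R0 → [0,-12,-4,-3]
  R3 -= -1·R0 → [0,16,-4,12]
  R2 -= -3·R1 → [0,0,-4,3]
  R3 -= 4·R1 → [0,0,-4,4]
  R3 -= 1·R2 → [0,0,0,1]

L=[[1,0,0,0],[4,1,0,0],[-4,-3,1,0],[-1,4,1,1]] U=[[5,4,2,0],[0,4,0,2],[0,0,-4,3],[0,0,0,1]]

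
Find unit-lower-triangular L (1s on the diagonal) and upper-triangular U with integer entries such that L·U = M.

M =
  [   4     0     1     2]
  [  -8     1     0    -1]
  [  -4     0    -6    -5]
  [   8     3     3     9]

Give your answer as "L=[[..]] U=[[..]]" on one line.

L=[[1,0,0,0],[-2,1,0,0],[-1,0,1,0],[2,3,1,1]] U=[[4,0,1,2],[0,1,2,3],[0,0,-5,-3],[0,0,0,-1]]

  row1 -= -2·row0 → [0,1,2,3]
  row2 -= -1·row0 → [0,0,-5,-3]
  row3 -= 2·row0 → [0,3,1,5]
  row2 -= 0·row1 → [0,0,-5,-3]
  row3 -= 3·row1 → [0,0,-5,-4]
  row3 -= 1·row2 → [0,0,0,-1]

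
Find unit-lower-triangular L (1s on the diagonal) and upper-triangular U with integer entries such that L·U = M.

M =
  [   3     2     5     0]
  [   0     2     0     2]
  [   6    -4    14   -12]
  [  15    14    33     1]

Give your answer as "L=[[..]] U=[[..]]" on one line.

L=[[1,0,0,0],[0,1,0,0],[2,-4,1,0],[5,2,2,1]] U=[[3,2,5,0],[0,2,0,2],[0,0,4,-4],[0,0,0,5]]

  r1 -= 0·r0 → [0,2,0,2]
  r2 -= 2·r0 → [0,-8,4,-12]
  r3 -= 5·r0 → [0,4,8,1]
  r2 -= -4·r1 → [0,0,4,-4]
  r3 -= 2·r1 → [0,0,8,-3]
  r3 -= 2·r2 → [0,0,0,5]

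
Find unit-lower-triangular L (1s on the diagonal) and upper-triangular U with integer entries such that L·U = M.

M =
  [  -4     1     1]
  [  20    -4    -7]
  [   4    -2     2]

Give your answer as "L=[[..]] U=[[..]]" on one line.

  row1 -= -5·row0 → [0,1,-2]
  row2 -= -1·row0 → [0,-1,3]
  row2 -= -1·row1 → [0,0,1]

L=[[1,0,0],[-5,1,0],[-1,-1,1]] U=[[-4,1,1],[0,1,-2],[0,0,1]]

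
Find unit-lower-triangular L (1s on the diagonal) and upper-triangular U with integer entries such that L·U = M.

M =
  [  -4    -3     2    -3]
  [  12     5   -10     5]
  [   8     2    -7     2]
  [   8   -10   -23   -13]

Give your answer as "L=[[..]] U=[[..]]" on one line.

L=[[1,0,0,0],[-3,1,0,0],[-2,1,1,0],[-2,4,-3,1]] U=[[-4,-3,2,-3],[0,-4,-4,-4],[0,0,1,0],[0,0,0,-3]]

  r1 -= -3·r0 → [0,-4,-4,-4]
  r2 -= -2·r0 → [0,-4,-3,-4]
  r3 -= -2·r0 → [0,-16,-19,-19]
  r2 -= 1·r1 → [0,0,1,0]
  r3 -= 4·r1 → [0,0,-3,-3]
  r3 -= -3·r2 → [0,0,0,-3]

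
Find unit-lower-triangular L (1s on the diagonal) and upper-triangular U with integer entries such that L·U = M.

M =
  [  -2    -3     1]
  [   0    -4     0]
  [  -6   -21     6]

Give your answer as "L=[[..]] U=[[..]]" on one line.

L=[[1,0,0],[0,1,0],[3,3,1]] U=[[-2,-3,1],[0,-4,0],[0,0,3]]

  r1 -= 0·r0 → [0,-4,0]
  r2 -= 3·r0 → [0,-12,3]
  r2 -= 3·r1 → [0,0,3]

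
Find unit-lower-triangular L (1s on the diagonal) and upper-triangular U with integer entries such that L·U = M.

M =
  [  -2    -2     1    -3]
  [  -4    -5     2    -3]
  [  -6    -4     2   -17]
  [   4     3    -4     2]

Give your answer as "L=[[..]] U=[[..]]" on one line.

  R1 -= 2·R0 → [0,-1,0,3]
  R2 -= 3·R0 → [0,2,-1,-8]
  R3 -= -2·R0 → [0,-1,-2,-4]
  R2 -= -2·R1 → [0,0,-1,-2]
  R3 -= 1·R1 → [0,0,-2,-7]
  R3 -= 2·R2 → [0,0,0,-3]

L=[[1,0,0,0],[2,1,0,0],[3,-2,1,0],[-2,1,2,1]] U=[[-2,-2,1,-3],[0,-1,0,3],[0,0,-1,-2],[0,0,0,-3]]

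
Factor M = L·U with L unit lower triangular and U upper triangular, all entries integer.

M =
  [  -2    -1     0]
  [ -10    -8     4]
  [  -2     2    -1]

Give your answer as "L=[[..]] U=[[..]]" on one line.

L=[[1,0,0],[5,1,0],[1,-1,1]] U=[[-2,-1,0],[0,-3,4],[0,0,3]]

  R1 -= 5·R0 → [0,-3,4]
  R2 -= 1·R0 → [0,3,-1]
  R2 -= -1·R1 → [0,0,3]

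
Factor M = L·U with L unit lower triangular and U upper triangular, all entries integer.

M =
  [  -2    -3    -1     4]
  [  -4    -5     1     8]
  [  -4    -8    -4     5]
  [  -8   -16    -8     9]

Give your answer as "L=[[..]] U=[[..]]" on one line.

  r1 -= 2·r0 → [0,1,3,0]
  r2 -= 2·r0 → [0,-2,-2,-3]
  r3 -= 4·r0 → [0,-4,-4,-7]
  r2 -= -2·r1 → [0,0,4,-3]
  r3 -= -4·r1 → [0,0,8,-7]
  r3 -= 2·r2 → [0,0,0,-1]

L=[[1,0,0,0],[2,1,0,0],[2,-2,1,0],[4,-4,2,1]] U=[[-2,-3,-1,4],[0,1,3,0],[0,0,4,-3],[0,0,0,-1]]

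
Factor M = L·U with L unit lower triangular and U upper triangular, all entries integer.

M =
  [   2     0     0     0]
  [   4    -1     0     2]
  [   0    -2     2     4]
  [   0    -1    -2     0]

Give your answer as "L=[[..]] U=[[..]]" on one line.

L=[[1,0,0,0],[2,1,0,0],[0,2,1,0],[0,1,-1,1]] U=[[2,0,0,0],[0,-1,0,2],[0,0,2,0],[0,0,0,-2]]

  R1 -= 2·R0 → [0,-1,0,2]
  R2 -= 0·R0 → [0,-2,2,4]
  R3 -= 0·R0 → [0,-1,-2,0]
  R2 -= 2·R1 → [0,0,2,0]
  R3 -= 1·R1 → [0,0,-2,-2]
  R3 -= -1·R2 → [0,0,0,-2]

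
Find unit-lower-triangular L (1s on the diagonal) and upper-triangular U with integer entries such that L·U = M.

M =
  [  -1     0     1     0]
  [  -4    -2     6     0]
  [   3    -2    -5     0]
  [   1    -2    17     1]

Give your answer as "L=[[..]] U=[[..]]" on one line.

  R1 -= 4·R0 → [0,-2,2,0]
  R2 -= -3·R0 → [0,-2,-2,0]
  R3 -= -1·R0 → [0,-2,18,1]
  R2 -= 1·R1 → [0,0,-4,0]
  R3 -= 1·R1 → [0,0,16,1]
  R3 -= -4·R2 → [0,0,0,1]

L=[[1,0,0,0],[4,1,0,0],[-3,1,1,0],[-1,1,-4,1]] U=[[-1,0,1,0],[0,-2,2,0],[0,0,-4,0],[0,0,0,1]]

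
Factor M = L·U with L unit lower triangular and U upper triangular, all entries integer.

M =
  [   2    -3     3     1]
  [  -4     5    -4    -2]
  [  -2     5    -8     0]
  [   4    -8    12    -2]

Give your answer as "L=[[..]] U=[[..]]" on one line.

L=[[1,0,0,0],[-2,1,0,0],[-1,-2,1,0],[2,2,-2,1]] U=[[2,-3,3,1],[0,-1,2,0],[0,0,-1,1],[0,0,0,-2]]

  row1 -= -2·row0 → [0,-1,2,0]
  row2 -= -1·row0 → [0,2,-5,1]
  row3 -= 2·row0 → [0,-2,6,-4]
  row2 -= -2·row1 → [0,0,-1,1]
  row3 -= 2·row1 → [0,0,2,-4]
  row3 -= -2·row2 → [0,0,0,-2]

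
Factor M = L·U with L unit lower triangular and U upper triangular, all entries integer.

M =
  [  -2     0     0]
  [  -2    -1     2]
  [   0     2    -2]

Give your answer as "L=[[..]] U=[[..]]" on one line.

  r1 -= 1·r0 → [0,-1,2]
  r2 -= 0·r0 → [0,2,-2]
  r2 -= -2·r1 → [0,0,2]

L=[[1,0,0],[1,1,0],[0,-2,1]] U=[[-2,0,0],[0,-1,2],[0,0,2]]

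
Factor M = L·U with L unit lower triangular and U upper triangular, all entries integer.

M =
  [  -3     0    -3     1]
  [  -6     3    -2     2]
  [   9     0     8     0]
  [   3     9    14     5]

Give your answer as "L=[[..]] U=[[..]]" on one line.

  r1 -= 2·r0 → [0,3,4,0]
  r2 -= -3·r0 → [0,0,-1,3]
  r3 -= -1·r0 → [0,9,11,6]
  r2 -= 0·r1 → [0,0,-1,3]
  r3 -= 3·r1 → [0,0,-1,6]
  r3 -= 1·r2 → [0,0,0,3]

L=[[1,0,0,0],[2,1,0,0],[-3,0,1,0],[-1,3,1,1]] U=[[-3,0,-3,1],[0,3,4,0],[0,0,-1,3],[0,0,0,3]]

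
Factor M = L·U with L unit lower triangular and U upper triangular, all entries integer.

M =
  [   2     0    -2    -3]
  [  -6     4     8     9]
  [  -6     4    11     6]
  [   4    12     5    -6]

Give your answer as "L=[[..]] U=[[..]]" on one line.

  R1 -= -3·R0 → [0,4,2,0]
  R2 -= -3·R0 → [0,4,5,-3]
  R3 -= 2·R0 → [0,12,9,0]
  R2 -= 1·R1 → [0,0,3,-3]
  R3 -= 3·R1 → [0,0,3,0]
  R3 -= 1·R2 → [0,0,0,3]

L=[[1,0,0,0],[-3,1,0,0],[-3,1,1,0],[2,3,1,1]] U=[[2,0,-2,-3],[0,4,2,0],[0,0,3,-3],[0,0,0,3]]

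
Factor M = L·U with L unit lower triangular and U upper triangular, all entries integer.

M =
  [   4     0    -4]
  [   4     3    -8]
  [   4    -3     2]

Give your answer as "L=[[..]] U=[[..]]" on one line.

L=[[1,0,0],[1,1,0],[1,-1,1]] U=[[4,0,-4],[0,3,-4],[0,0,2]]

  r1 -= 1·r0 → [0,3,-4]
  r2 -= 1·r0 → [0,-3,6]
  r2 -= -1·r1 → [0,0,2]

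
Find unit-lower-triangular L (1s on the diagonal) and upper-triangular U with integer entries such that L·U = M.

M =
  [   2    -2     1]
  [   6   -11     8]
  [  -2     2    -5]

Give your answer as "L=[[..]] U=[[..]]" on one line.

L=[[1,0,0],[3,1,0],[-1,0,1]] U=[[2,-2,1],[0,-5,5],[0,0,-4]]

  r1 -= 3·r0 → [0,-5,5]
  r2 -= -1·r0 → [0,0,-4]
  r2 -= 0·r1 → [0,0,-4]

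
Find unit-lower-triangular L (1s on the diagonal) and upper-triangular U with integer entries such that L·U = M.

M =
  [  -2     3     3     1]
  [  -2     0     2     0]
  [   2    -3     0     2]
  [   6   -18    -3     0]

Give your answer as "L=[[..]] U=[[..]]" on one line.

L=[[1,0,0,0],[1,1,0,0],[-1,0,1,0],[-3,3,3,1]] U=[[-2,3,3,1],[0,-3,-1,-1],[0,0,3,3],[0,0,0,-3]]

  row1 -= 1·row0 → [0,-3,-1,-1]
  row2 -= -1·row0 → [0,0,3,3]
  row3 -= -3·row0 → [0,-9,6,3]
  row2 -= 0·row1 → [0,0,3,3]
  row3 -= 3·row1 → [0,0,9,6]
  row3 -= 3·row2 → [0,0,0,-3]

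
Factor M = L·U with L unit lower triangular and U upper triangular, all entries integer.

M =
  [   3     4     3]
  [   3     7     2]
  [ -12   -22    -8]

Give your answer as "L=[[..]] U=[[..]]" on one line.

L=[[1,0,0],[1,1,0],[-4,-2,1]] U=[[3,4,3],[0,3,-1],[0,0,2]]

  r1 -= 1·r0 → [0,3,-1]
  r2 -= -4·r0 → [0,-6,4]
  r2 -= -2·r1 → [0,0,2]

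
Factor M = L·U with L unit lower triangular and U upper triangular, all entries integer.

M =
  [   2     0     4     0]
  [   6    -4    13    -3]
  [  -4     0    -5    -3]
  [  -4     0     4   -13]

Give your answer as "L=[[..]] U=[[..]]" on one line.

  row1 -= 3·row0 → [0,-4,1,-3]
  row2 -= -2·row0 → [0,0,3,-3]
  row3 -= -2·row0 → [0,0,12,-13]
  row2 -= 0·row1 → [0,0,3,-3]
  row3 -= 0·row1 → [0,0,12,-13]
  row3 -= 4·row2 → [0,0,0,-1]

L=[[1,0,0,0],[3,1,0,0],[-2,0,1,0],[-2,0,4,1]] U=[[2,0,4,0],[0,-4,1,-3],[0,0,3,-3],[0,0,0,-1]]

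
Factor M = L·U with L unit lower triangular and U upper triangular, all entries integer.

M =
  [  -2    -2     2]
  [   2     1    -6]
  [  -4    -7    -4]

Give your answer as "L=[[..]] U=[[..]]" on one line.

L=[[1,0,0],[-1,1,0],[2,3,1]] U=[[-2,-2,2],[0,-1,-4],[0,0,4]]

  r1 -= -1·r0 → [0,-1,-4]
  r2 -= 2·r0 → [0,-3,-8]
  r2 -= 3·r1 → [0,0,4]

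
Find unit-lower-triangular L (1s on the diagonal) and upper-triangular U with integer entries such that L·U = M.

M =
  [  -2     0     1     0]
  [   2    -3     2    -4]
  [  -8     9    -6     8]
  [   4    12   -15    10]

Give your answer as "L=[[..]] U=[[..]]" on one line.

  R1 -= -1·R0 → [0,-3,3,-4]
  R2 -= 4·R0 → [0,9,-10,8]
  R3 -= -2·R0 → [0,12,-13,10]
  R2 -= -3·R1 → [0,0,-1,-4]
  R3 -= -4·R1 → [0,0,-1,-6]
  R3 -= 1·R2 → [0,0,0,-2]

L=[[1,0,0,0],[-1,1,0,0],[4,-3,1,0],[-2,-4,1,1]] U=[[-2,0,1,0],[0,-3,3,-4],[0,0,-1,-4],[0,0,0,-2]]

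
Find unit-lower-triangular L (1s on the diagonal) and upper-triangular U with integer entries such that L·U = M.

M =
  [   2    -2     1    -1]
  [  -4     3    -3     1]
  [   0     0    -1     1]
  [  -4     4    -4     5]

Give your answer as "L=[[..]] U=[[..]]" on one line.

  R1 -= -2·R0 → [0,-1,-1,-1]
  R2 -= 0·R0 → [0,0,-1,1]
  R3 -= -2·R0 → [0,0,-2,3]
  R2 -= 0·R1 → [0,0,-1,1]
  R3 -= 0·R1 → [0,0,-2,3]
  R3 -= 2·R2 → [0,0,0,1]

L=[[1,0,0,0],[-2,1,0,0],[0,0,1,0],[-2,0,2,1]] U=[[2,-2,1,-1],[0,-1,-1,-1],[0,0,-1,1],[0,0,0,1]]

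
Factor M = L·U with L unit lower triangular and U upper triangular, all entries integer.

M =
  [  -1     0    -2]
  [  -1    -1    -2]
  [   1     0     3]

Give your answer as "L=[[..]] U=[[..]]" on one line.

L=[[1,0,0],[1,1,0],[-1,0,1]] U=[[-1,0,-2],[0,-1,0],[0,0,1]]

  row1 -= 1·row0 → [0,-1,0]
  row2 -= -1·row0 → [0,0,1]
  row2 -= 0·row1 → [0,0,1]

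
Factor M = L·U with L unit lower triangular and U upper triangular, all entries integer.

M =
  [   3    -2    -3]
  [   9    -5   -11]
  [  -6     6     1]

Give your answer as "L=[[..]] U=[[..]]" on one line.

L=[[1,0,0],[3,1,0],[-2,2,1]] U=[[3,-2,-3],[0,1,-2],[0,0,-1]]

  row1 -= 3·row0 → [0,1,-2]
  row2 -= -2·row0 → [0,2,-5]
  row2 -= 2·row1 → [0,0,-1]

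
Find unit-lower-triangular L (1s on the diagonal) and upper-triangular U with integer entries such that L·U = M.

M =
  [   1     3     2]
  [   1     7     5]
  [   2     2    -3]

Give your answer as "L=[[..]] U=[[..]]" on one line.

L=[[1,0,0],[1,1,0],[2,-1,1]] U=[[1,3,2],[0,4,3],[0,0,-4]]

  r1 -= 1·r0 → [0,4,3]
  r2 -= 2·r0 → [0,-4,-7]
  r2 -= -1·r1 → [0,0,-4]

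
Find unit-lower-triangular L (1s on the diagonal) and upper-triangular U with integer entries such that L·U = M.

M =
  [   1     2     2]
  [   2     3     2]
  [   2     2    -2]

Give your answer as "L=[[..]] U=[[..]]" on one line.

  R1 -= 2·R0 → [0,-1,-2]
  R2 -= 2·R0 → [0,-2,-6]
  R2 -= 2·R1 → [0,0,-2]

L=[[1,0,0],[2,1,0],[2,2,1]] U=[[1,2,2],[0,-1,-2],[0,0,-2]]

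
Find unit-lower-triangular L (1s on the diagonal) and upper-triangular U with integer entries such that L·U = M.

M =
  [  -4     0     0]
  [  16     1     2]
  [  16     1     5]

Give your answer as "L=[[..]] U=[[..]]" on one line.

L=[[1,0,0],[-4,1,0],[-4,1,1]] U=[[-4,0,0],[0,1,2],[0,0,3]]

  row1 -= -4·row0 → [0,1,2]
  row2 -= -4·row0 → [0,1,5]
  row2 -= 1·row1 → [0,0,3]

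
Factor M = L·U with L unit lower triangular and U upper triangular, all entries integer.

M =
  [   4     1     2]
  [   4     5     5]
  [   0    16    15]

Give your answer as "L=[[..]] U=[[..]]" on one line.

  row1 -= 1·row0 → [0,4,3]
  row2 -= 0·row0 → [0,16,15]
  row2 -= 4·row1 → [0,0,3]

L=[[1,0,0],[1,1,0],[0,4,1]] U=[[4,1,2],[0,4,3],[0,0,3]]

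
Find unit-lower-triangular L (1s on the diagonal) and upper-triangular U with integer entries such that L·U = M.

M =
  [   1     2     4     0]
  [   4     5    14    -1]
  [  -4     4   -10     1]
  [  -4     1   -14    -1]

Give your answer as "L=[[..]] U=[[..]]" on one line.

L=[[1,0,0,0],[4,1,0,0],[-4,-4,1,0],[-4,-3,2,1]] U=[[1,2,4,0],[0,-3,-2,-1],[0,0,-2,-3],[0,0,0,2]]

  r1 -= 4·r0 → [0,-3,-2,-1]
  r2 -= -4·r0 → [0,12,6,1]
  r3 -= -4·r0 → [0,9,2,-1]
  r2 -= -4·r1 → [0,0,-2,-3]
  r3 -= -3·r1 → [0,0,-4,-4]
  r3 -= 2·r2 → [0,0,0,2]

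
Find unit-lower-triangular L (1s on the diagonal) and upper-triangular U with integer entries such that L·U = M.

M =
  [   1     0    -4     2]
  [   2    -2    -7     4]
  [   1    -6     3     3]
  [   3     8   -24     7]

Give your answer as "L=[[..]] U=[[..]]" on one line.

  row1 -= 2·row0 → [0,-2,1,0]
  row2 -= 1·row0 → [0,-6,7,1]
  row3 -= 3·row0 → [0,8,-12,1]
  row2 -= 3·row1 → [0,0,4,1]
  row3 -= -4·row1 → [0,0,-8,1]
  row3 -= -2·row2 → [0,0,0,3]

L=[[1,0,0,0],[2,1,0,0],[1,3,1,0],[3,-4,-2,1]] U=[[1,0,-4,2],[0,-2,1,0],[0,0,4,1],[0,0,0,3]]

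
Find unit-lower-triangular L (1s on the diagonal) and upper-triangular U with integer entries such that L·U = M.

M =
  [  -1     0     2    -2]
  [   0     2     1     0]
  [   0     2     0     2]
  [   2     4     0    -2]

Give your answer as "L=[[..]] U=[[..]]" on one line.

  R1 -= 0·R0 → [0,2,1,0]
  R2 -= 0·R0 → [0,2,0,2]
  R3 -= -2·R0 → [0,4,4,-6]
  R2 -= 1·R1 → [0,0,-1,2]
  R3 -= 2·R1 → [0,0,2,-6]
  R3 -= -2·R2 → [0,0,0,-2]

L=[[1,0,0,0],[0,1,0,0],[0,1,1,0],[-2,2,-2,1]] U=[[-1,0,2,-2],[0,2,1,0],[0,0,-1,2],[0,0,0,-2]]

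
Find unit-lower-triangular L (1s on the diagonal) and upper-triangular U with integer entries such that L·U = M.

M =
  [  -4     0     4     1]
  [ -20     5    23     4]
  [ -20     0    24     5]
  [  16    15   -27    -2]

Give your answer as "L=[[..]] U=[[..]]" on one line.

L=[[1,0,0,0],[5,1,0,0],[5,0,1,0],[-4,3,-5,1]] U=[[-4,0,4,1],[0,5,3,-1],[0,0,4,0],[0,0,0,5]]

  row1 -= 5·row0 → [0,5,3,-1]
  row2 -= 5·row0 → [0,0,4,0]
  row3 -= -4·row0 → [0,15,-11,2]
  row2 -= 0·row1 → [0,0,4,0]
  row3 -= 3·row1 → [0,0,-20,5]
  row3 -= -5·row2 → [0,0,0,5]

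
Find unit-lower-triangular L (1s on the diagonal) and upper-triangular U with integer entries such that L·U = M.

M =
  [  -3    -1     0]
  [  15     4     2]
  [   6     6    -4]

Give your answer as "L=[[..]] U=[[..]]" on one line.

L=[[1,0,0],[-5,1,0],[-2,-4,1]] U=[[-3,-1,0],[0,-1,2],[0,0,4]]

  R1 -= -5·R0 → [0,-1,2]
  R2 -= -2·R0 → [0,4,-4]
  R2 -= -4·R1 → [0,0,4]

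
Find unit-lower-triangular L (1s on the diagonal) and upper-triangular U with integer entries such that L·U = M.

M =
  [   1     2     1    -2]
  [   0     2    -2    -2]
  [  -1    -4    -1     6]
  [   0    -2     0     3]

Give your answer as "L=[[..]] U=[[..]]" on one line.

  r1 -= 0·r0 → [0,2,-2,-2]
  r2 -= -1·r0 → [0,-2,0,4]
  r3 -= 0·r0 → [0,-2,0,3]
  r2 -= -1·r1 → [0,0,-2,2]
  r3 -= -1·r1 → [0,0,-2,1]
  r3 -= 1·r2 → [0,0,0,-1]

L=[[1,0,0,0],[0,1,0,0],[-1,-1,1,0],[0,-1,1,1]] U=[[1,2,1,-2],[0,2,-2,-2],[0,0,-2,2],[0,0,0,-1]]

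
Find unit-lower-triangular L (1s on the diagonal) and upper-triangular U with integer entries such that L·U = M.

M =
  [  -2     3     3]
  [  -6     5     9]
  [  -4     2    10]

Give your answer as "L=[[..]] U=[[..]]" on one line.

L=[[1,0,0],[3,1,0],[2,1,1]] U=[[-2,3,3],[0,-4,0],[0,0,4]]

  row1 -= 3·row0 → [0,-4,0]
  row2 -= 2·row0 → [0,-4,4]
  row2 -= 1·row1 → [0,0,4]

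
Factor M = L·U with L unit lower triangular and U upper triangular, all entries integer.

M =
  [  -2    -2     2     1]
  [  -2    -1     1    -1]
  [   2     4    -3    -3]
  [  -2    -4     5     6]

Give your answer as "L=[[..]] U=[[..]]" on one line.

  r1 -= 1·r0 → [0,1,-1,-2]
  r2 -= -1·r0 → [0,2,-1,-2]
  r3 -= 1·r0 → [0,-2,3,5]
  r2 -= 2·r1 → [0,0,1,2]
  r3 -= -2·r1 → [0,0,1,1]
  r3 -= 1·r2 → [0,0,0,-1]

L=[[1,0,0,0],[1,1,0,0],[-1,2,1,0],[1,-2,1,1]] U=[[-2,-2,2,1],[0,1,-1,-2],[0,0,1,2],[0,0,0,-1]]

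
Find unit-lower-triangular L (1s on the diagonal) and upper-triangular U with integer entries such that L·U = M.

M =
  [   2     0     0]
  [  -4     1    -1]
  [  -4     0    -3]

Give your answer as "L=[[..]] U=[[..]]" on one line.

L=[[1,0,0],[-2,1,0],[-2,0,1]] U=[[2,0,0],[0,1,-1],[0,0,-3]]

  row1 -= -2·row0 → [0,1,-1]
  row2 -= -2·row0 → [0,0,-3]
  row2 -= 0·row1 → [0,0,-3]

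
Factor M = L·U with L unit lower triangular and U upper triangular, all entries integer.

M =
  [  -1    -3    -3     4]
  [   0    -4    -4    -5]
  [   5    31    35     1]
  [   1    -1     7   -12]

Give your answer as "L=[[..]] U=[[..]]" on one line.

L=[[1,0,0,0],[0,1,0,0],[-5,-4,1,0],[-1,1,2,1]] U=[[-1,-3,-3,4],[0,-4,-4,-5],[0,0,4,1],[0,0,0,-5]]

  r1 -= 0·r0 → [0,-4,-4,-5]
  r2 -= -5·r0 → [0,16,20,21]
  r3 -= -1·r0 → [0,-4,4,-8]
  r2 -= -4·r1 → [0,0,4,1]
  r3 -= 1·r1 → [0,0,8,-3]
  r3 -= 2·r2 → [0,0,0,-5]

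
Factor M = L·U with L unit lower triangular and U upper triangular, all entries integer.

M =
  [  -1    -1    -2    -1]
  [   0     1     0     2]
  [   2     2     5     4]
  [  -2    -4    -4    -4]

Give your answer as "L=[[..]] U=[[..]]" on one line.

L=[[1,0,0,0],[0,1,0,0],[-2,0,1,0],[2,-2,0,1]] U=[[-1,-1,-2,-1],[0,1,0,2],[0,0,1,2],[0,0,0,2]]

  R1 -= 0·R0 → [0,1,0,2]
  R2 -= -2·R0 → [0,0,1,2]
  R3 -= 2·R0 → [0,-2,0,-2]
  R2 -= 0·R1 → [0,0,1,2]
  R3 -= -2·R1 → [0,0,0,2]
  R3 -= 0·R2 → [0,0,0,2]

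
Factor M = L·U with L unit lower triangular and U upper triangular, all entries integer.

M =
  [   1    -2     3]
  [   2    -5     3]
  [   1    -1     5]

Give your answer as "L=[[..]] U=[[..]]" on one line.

L=[[1,0,0],[2,1,0],[1,-1,1]] U=[[1,-2,3],[0,-1,-3],[0,0,-1]]

  r1 -= 2·r0 → [0,-1,-3]
  r2 -= 1·r0 → [0,1,2]
  r2 -= -1·r1 → [0,0,-1]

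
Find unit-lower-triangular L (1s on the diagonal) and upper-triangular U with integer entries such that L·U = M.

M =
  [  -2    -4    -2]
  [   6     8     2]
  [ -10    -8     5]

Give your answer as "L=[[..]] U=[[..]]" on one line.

  r1 -= -3·r0 → [0,-4,-4]
  r2 -= 5·r0 → [0,12,15]
  r2 -= -3·r1 → [0,0,3]

L=[[1,0,0],[-3,1,0],[5,-3,1]] U=[[-2,-4,-2],[0,-4,-4],[0,0,3]]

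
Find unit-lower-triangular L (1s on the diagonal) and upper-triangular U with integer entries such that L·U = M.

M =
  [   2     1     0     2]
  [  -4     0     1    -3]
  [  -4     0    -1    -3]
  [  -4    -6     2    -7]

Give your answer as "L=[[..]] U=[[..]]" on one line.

  r1 -= -2·r0 → [0,2,1,1]
  r2 -= -2·r0 → [0,2,-1,1]
  r3 -= -2·r0 → [0,-4,2,-3]
  r2 -= 1·r1 → [0,0,-2,0]
  r3 -= -2·r1 → [0,0,4,-1]
  r3 -= -2·r2 → [0,0,0,-1]

L=[[1,0,0,0],[-2,1,0,0],[-2,1,1,0],[-2,-2,-2,1]] U=[[2,1,0,2],[0,2,1,1],[0,0,-2,0],[0,0,0,-1]]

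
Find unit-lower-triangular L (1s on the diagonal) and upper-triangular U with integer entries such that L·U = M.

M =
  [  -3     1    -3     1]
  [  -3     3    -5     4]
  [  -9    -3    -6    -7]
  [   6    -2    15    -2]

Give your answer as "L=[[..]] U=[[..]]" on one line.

  row1 -= 1·row0 → [0,2,-2,3]
  row2 -= 3·row0 → [0,-6,3,-10]
  row3 -= -2·row0 → [0,0,9,0]
  row2 -= -3·row1 → [0,0,-3,-1]
  row3 -= 0·row1 → [0,0,9,0]
  row3 -= -3·row2 → [0,0,0,-3]

L=[[1,0,0,0],[1,1,0,0],[3,-3,1,0],[-2,0,-3,1]] U=[[-3,1,-3,1],[0,2,-2,3],[0,0,-3,-1],[0,0,0,-3]]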